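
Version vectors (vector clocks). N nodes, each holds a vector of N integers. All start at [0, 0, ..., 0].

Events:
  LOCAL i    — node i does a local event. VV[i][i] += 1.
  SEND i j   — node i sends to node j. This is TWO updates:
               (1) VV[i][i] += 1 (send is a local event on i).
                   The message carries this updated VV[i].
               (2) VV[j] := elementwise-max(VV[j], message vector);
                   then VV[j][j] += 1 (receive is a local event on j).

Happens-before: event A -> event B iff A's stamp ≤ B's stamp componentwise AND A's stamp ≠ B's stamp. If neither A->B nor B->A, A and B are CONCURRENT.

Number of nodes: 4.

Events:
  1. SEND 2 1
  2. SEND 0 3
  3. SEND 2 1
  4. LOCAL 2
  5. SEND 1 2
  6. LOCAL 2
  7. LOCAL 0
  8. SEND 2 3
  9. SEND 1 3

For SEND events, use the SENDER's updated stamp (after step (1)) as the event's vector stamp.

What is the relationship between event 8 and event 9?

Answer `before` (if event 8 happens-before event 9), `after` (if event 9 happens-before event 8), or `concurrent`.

Answer: concurrent

Derivation:
Initial: VV[0]=[0, 0, 0, 0]
Initial: VV[1]=[0, 0, 0, 0]
Initial: VV[2]=[0, 0, 0, 0]
Initial: VV[3]=[0, 0, 0, 0]
Event 1: SEND 2->1: VV[2][2]++ -> VV[2]=[0, 0, 1, 0], msg_vec=[0, 0, 1, 0]; VV[1]=max(VV[1],msg_vec) then VV[1][1]++ -> VV[1]=[0, 1, 1, 0]
Event 2: SEND 0->3: VV[0][0]++ -> VV[0]=[1, 0, 0, 0], msg_vec=[1, 0, 0, 0]; VV[3]=max(VV[3],msg_vec) then VV[3][3]++ -> VV[3]=[1, 0, 0, 1]
Event 3: SEND 2->1: VV[2][2]++ -> VV[2]=[0, 0, 2, 0], msg_vec=[0, 0, 2, 0]; VV[1]=max(VV[1],msg_vec) then VV[1][1]++ -> VV[1]=[0, 2, 2, 0]
Event 4: LOCAL 2: VV[2][2]++ -> VV[2]=[0, 0, 3, 0]
Event 5: SEND 1->2: VV[1][1]++ -> VV[1]=[0, 3, 2, 0], msg_vec=[0, 3, 2, 0]; VV[2]=max(VV[2],msg_vec) then VV[2][2]++ -> VV[2]=[0, 3, 4, 0]
Event 6: LOCAL 2: VV[2][2]++ -> VV[2]=[0, 3, 5, 0]
Event 7: LOCAL 0: VV[0][0]++ -> VV[0]=[2, 0, 0, 0]
Event 8: SEND 2->3: VV[2][2]++ -> VV[2]=[0, 3, 6, 0], msg_vec=[0, 3, 6, 0]; VV[3]=max(VV[3],msg_vec) then VV[3][3]++ -> VV[3]=[1, 3, 6, 2]
Event 9: SEND 1->3: VV[1][1]++ -> VV[1]=[0, 4, 2, 0], msg_vec=[0, 4, 2, 0]; VV[3]=max(VV[3],msg_vec) then VV[3][3]++ -> VV[3]=[1, 4, 6, 3]
Event 8 stamp: [0, 3, 6, 0]
Event 9 stamp: [0, 4, 2, 0]
[0, 3, 6, 0] <= [0, 4, 2, 0]? False
[0, 4, 2, 0] <= [0, 3, 6, 0]? False
Relation: concurrent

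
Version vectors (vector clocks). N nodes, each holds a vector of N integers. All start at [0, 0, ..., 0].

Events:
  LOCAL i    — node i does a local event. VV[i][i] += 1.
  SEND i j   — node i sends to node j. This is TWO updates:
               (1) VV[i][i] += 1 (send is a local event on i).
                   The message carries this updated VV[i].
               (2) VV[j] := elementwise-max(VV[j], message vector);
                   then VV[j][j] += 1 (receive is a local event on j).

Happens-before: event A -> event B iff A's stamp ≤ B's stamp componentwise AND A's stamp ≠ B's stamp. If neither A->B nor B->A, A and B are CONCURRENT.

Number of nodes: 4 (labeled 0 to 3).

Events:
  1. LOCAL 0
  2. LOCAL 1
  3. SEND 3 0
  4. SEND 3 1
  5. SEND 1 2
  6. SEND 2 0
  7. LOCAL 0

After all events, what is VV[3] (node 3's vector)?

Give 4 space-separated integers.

Answer: 0 0 0 2

Derivation:
Initial: VV[0]=[0, 0, 0, 0]
Initial: VV[1]=[0, 0, 0, 0]
Initial: VV[2]=[0, 0, 0, 0]
Initial: VV[3]=[0, 0, 0, 0]
Event 1: LOCAL 0: VV[0][0]++ -> VV[0]=[1, 0, 0, 0]
Event 2: LOCAL 1: VV[1][1]++ -> VV[1]=[0, 1, 0, 0]
Event 3: SEND 3->0: VV[3][3]++ -> VV[3]=[0, 0, 0, 1], msg_vec=[0, 0, 0, 1]; VV[0]=max(VV[0],msg_vec) then VV[0][0]++ -> VV[0]=[2, 0, 0, 1]
Event 4: SEND 3->1: VV[3][3]++ -> VV[3]=[0, 0, 0, 2], msg_vec=[0, 0, 0, 2]; VV[1]=max(VV[1],msg_vec) then VV[1][1]++ -> VV[1]=[0, 2, 0, 2]
Event 5: SEND 1->2: VV[1][1]++ -> VV[1]=[0, 3, 0, 2], msg_vec=[0, 3, 0, 2]; VV[2]=max(VV[2],msg_vec) then VV[2][2]++ -> VV[2]=[0, 3, 1, 2]
Event 6: SEND 2->0: VV[2][2]++ -> VV[2]=[0, 3, 2, 2], msg_vec=[0, 3, 2, 2]; VV[0]=max(VV[0],msg_vec) then VV[0][0]++ -> VV[0]=[3, 3, 2, 2]
Event 7: LOCAL 0: VV[0][0]++ -> VV[0]=[4, 3, 2, 2]
Final vectors: VV[0]=[4, 3, 2, 2]; VV[1]=[0, 3, 0, 2]; VV[2]=[0, 3, 2, 2]; VV[3]=[0, 0, 0, 2]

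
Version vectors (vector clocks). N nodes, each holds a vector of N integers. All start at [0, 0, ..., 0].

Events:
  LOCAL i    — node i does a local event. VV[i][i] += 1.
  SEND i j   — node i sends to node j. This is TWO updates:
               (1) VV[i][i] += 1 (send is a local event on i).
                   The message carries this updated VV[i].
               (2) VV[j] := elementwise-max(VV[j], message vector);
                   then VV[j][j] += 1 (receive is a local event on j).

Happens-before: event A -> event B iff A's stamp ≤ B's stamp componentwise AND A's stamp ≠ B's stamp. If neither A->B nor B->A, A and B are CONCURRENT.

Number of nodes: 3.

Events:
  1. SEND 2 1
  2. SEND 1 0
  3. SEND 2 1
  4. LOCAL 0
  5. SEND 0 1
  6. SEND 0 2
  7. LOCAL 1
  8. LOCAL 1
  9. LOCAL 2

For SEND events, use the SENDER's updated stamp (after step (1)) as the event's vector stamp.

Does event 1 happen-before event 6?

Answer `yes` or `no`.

Initial: VV[0]=[0, 0, 0]
Initial: VV[1]=[0, 0, 0]
Initial: VV[2]=[0, 0, 0]
Event 1: SEND 2->1: VV[2][2]++ -> VV[2]=[0, 0, 1], msg_vec=[0, 0, 1]; VV[1]=max(VV[1],msg_vec) then VV[1][1]++ -> VV[1]=[0, 1, 1]
Event 2: SEND 1->0: VV[1][1]++ -> VV[1]=[0, 2, 1], msg_vec=[0, 2, 1]; VV[0]=max(VV[0],msg_vec) then VV[0][0]++ -> VV[0]=[1, 2, 1]
Event 3: SEND 2->1: VV[2][2]++ -> VV[2]=[0, 0, 2], msg_vec=[0, 0, 2]; VV[1]=max(VV[1],msg_vec) then VV[1][1]++ -> VV[1]=[0, 3, 2]
Event 4: LOCAL 0: VV[0][0]++ -> VV[0]=[2, 2, 1]
Event 5: SEND 0->1: VV[0][0]++ -> VV[0]=[3, 2, 1], msg_vec=[3, 2, 1]; VV[1]=max(VV[1],msg_vec) then VV[1][1]++ -> VV[1]=[3, 4, 2]
Event 6: SEND 0->2: VV[0][0]++ -> VV[0]=[4, 2, 1], msg_vec=[4, 2, 1]; VV[2]=max(VV[2],msg_vec) then VV[2][2]++ -> VV[2]=[4, 2, 3]
Event 7: LOCAL 1: VV[1][1]++ -> VV[1]=[3, 5, 2]
Event 8: LOCAL 1: VV[1][1]++ -> VV[1]=[3, 6, 2]
Event 9: LOCAL 2: VV[2][2]++ -> VV[2]=[4, 2, 4]
Event 1 stamp: [0, 0, 1]
Event 6 stamp: [4, 2, 1]
[0, 0, 1] <= [4, 2, 1]? True. Equal? False. Happens-before: True

Answer: yes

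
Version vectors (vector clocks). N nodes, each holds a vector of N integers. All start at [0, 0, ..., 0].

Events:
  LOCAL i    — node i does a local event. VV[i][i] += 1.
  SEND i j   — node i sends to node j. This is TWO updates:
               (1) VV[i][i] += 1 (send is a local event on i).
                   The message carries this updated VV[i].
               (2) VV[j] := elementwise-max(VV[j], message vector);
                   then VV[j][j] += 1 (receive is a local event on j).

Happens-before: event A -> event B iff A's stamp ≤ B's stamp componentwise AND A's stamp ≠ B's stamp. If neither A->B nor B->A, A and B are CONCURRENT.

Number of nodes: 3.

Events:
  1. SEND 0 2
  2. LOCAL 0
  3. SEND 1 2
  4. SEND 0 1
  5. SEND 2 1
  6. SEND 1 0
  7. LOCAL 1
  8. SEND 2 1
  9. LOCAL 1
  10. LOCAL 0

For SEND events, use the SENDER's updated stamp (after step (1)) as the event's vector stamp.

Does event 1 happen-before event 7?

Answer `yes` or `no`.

Initial: VV[0]=[0, 0, 0]
Initial: VV[1]=[0, 0, 0]
Initial: VV[2]=[0, 0, 0]
Event 1: SEND 0->2: VV[0][0]++ -> VV[0]=[1, 0, 0], msg_vec=[1, 0, 0]; VV[2]=max(VV[2],msg_vec) then VV[2][2]++ -> VV[2]=[1, 0, 1]
Event 2: LOCAL 0: VV[0][0]++ -> VV[0]=[2, 0, 0]
Event 3: SEND 1->2: VV[1][1]++ -> VV[1]=[0, 1, 0], msg_vec=[0, 1, 0]; VV[2]=max(VV[2],msg_vec) then VV[2][2]++ -> VV[2]=[1, 1, 2]
Event 4: SEND 0->1: VV[0][0]++ -> VV[0]=[3, 0, 0], msg_vec=[3, 0, 0]; VV[1]=max(VV[1],msg_vec) then VV[1][1]++ -> VV[1]=[3, 2, 0]
Event 5: SEND 2->1: VV[2][2]++ -> VV[2]=[1, 1, 3], msg_vec=[1, 1, 3]; VV[1]=max(VV[1],msg_vec) then VV[1][1]++ -> VV[1]=[3, 3, 3]
Event 6: SEND 1->0: VV[1][1]++ -> VV[1]=[3, 4, 3], msg_vec=[3, 4, 3]; VV[0]=max(VV[0],msg_vec) then VV[0][0]++ -> VV[0]=[4, 4, 3]
Event 7: LOCAL 1: VV[1][1]++ -> VV[1]=[3, 5, 3]
Event 8: SEND 2->1: VV[2][2]++ -> VV[2]=[1, 1, 4], msg_vec=[1, 1, 4]; VV[1]=max(VV[1],msg_vec) then VV[1][1]++ -> VV[1]=[3, 6, 4]
Event 9: LOCAL 1: VV[1][1]++ -> VV[1]=[3, 7, 4]
Event 10: LOCAL 0: VV[0][0]++ -> VV[0]=[5, 4, 3]
Event 1 stamp: [1, 0, 0]
Event 7 stamp: [3, 5, 3]
[1, 0, 0] <= [3, 5, 3]? True. Equal? False. Happens-before: True

Answer: yes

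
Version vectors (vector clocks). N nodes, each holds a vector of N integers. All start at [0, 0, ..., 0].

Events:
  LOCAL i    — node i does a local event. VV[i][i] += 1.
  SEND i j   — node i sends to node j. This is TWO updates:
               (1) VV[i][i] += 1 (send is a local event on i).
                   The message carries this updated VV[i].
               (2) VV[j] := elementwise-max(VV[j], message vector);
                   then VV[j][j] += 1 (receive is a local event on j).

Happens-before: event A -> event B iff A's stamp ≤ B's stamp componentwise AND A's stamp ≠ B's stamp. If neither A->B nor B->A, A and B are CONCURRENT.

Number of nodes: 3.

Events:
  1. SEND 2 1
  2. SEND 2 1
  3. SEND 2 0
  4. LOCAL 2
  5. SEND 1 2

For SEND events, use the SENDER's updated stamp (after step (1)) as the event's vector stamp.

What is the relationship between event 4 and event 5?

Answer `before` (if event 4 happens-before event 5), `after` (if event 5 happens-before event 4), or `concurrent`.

Initial: VV[0]=[0, 0, 0]
Initial: VV[1]=[0, 0, 0]
Initial: VV[2]=[0, 0, 0]
Event 1: SEND 2->1: VV[2][2]++ -> VV[2]=[0, 0, 1], msg_vec=[0, 0, 1]; VV[1]=max(VV[1],msg_vec) then VV[1][1]++ -> VV[1]=[0, 1, 1]
Event 2: SEND 2->1: VV[2][2]++ -> VV[2]=[0, 0, 2], msg_vec=[0, 0, 2]; VV[1]=max(VV[1],msg_vec) then VV[1][1]++ -> VV[1]=[0, 2, 2]
Event 3: SEND 2->0: VV[2][2]++ -> VV[2]=[0, 0, 3], msg_vec=[0, 0, 3]; VV[0]=max(VV[0],msg_vec) then VV[0][0]++ -> VV[0]=[1, 0, 3]
Event 4: LOCAL 2: VV[2][2]++ -> VV[2]=[0, 0, 4]
Event 5: SEND 1->2: VV[1][1]++ -> VV[1]=[0, 3, 2], msg_vec=[0, 3, 2]; VV[2]=max(VV[2],msg_vec) then VV[2][2]++ -> VV[2]=[0, 3, 5]
Event 4 stamp: [0, 0, 4]
Event 5 stamp: [0, 3, 2]
[0, 0, 4] <= [0, 3, 2]? False
[0, 3, 2] <= [0, 0, 4]? False
Relation: concurrent

Answer: concurrent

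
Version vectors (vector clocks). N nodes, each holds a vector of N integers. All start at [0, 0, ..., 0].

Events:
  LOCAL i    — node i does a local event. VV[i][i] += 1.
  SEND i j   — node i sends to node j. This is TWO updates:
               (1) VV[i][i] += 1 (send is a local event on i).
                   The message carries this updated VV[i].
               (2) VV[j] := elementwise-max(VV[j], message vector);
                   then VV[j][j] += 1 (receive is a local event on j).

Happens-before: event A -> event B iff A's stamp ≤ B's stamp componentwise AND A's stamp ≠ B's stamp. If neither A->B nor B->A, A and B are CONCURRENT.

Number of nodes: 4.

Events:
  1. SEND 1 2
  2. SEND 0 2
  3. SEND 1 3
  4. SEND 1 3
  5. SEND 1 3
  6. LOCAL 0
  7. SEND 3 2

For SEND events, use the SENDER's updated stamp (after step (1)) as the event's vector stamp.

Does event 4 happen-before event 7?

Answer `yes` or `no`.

Answer: yes

Derivation:
Initial: VV[0]=[0, 0, 0, 0]
Initial: VV[1]=[0, 0, 0, 0]
Initial: VV[2]=[0, 0, 0, 0]
Initial: VV[3]=[0, 0, 0, 0]
Event 1: SEND 1->2: VV[1][1]++ -> VV[1]=[0, 1, 0, 0], msg_vec=[0, 1, 0, 0]; VV[2]=max(VV[2],msg_vec) then VV[2][2]++ -> VV[2]=[0, 1, 1, 0]
Event 2: SEND 0->2: VV[0][0]++ -> VV[0]=[1, 0, 0, 0], msg_vec=[1, 0, 0, 0]; VV[2]=max(VV[2],msg_vec) then VV[2][2]++ -> VV[2]=[1, 1, 2, 0]
Event 3: SEND 1->3: VV[1][1]++ -> VV[1]=[0, 2, 0, 0], msg_vec=[0, 2, 0, 0]; VV[3]=max(VV[3],msg_vec) then VV[3][3]++ -> VV[3]=[0, 2, 0, 1]
Event 4: SEND 1->3: VV[1][1]++ -> VV[1]=[0, 3, 0, 0], msg_vec=[0, 3, 0, 0]; VV[3]=max(VV[3],msg_vec) then VV[3][3]++ -> VV[3]=[0, 3, 0, 2]
Event 5: SEND 1->3: VV[1][1]++ -> VV[1]=[0, 4, 0, 0], msg_vec=[0, 4, 0, 0]; VV[3]=max(VV[3],msg_vec) then VV[3][3]++ -> VV[3]=[0, 4, 0, 3]
Event 6: LOCAL 0: VV[0][0]++ -> VV[0]=[2, 0, 0, 0]
Event 7: SEND 3->2: VV[3][3]++ -> VV[3]=[0, 4, 0, 4], msg_vec=[0, 4, 0, 4]; VV[2]=max(VV[2],msg_vec) then VV[2][2]++ -> VV[2]=[1, 4, 3, 4]
Event 4 stamp: [0, 3, 0, 0]
Event 7 stamp: [0, 4, 0, 4]
[0, 3, 0, 0] <= [0, 4, 0, 4]? True. Equal? False. Happens-before: True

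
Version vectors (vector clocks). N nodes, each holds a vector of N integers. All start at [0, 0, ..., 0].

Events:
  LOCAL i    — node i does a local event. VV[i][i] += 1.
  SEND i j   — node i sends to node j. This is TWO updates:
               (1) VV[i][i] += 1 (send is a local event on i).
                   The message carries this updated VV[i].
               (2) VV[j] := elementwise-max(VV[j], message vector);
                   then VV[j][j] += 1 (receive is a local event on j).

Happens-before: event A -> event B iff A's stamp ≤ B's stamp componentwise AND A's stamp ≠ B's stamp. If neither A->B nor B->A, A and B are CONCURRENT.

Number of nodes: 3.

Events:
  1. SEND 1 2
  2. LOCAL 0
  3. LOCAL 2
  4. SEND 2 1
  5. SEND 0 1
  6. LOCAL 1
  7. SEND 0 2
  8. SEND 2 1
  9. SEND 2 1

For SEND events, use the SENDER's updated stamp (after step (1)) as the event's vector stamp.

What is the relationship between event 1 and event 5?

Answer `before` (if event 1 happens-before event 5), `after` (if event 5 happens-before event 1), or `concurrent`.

Initial: VV[0]=[0, 0, 0]
Initial: VV[1]=[0, 0, 0]
Initial: VV[2]=[0, 0, 0]
Event 1: SEND 1->2: VV[1][1]++ -> VV[1]=[0, 1, 0], msg_vec=[0, 1, 0]; VV[2]=max(VV[2],msg_vec) then VV[2][2]++ -> VV[2]=[0, 1, 1]
Event 2: LOCAL 0: VV[0][0]++ -> VV[0]=[1, 0, 0]
Event 3: LOCAL 2: VV[2][2]++ -> VV[2]=[0, 1, 2]
Event 4: SEND 2->1: VV[2][2]++ -> VV[2]=[0, 1, 3], msg_vec=[0, 1, 3]; VV[1]=max(VV[1],msg_vec) then VV[1][1]++ -> VV[1]=[0, 2, 3]
Event 5: SEND 0->1: VV[0][0]++ -> VV[0]=[2, 0, 0], msg_vec=[2, 0, 0]; VV[1]=max(VV[1],msg_vec) then VV[1][1]++ -> VV[1]=[2, 3, 3]
Event 6: LOCAL 1: VV[1][1]++ -> VV[1]=[2, 4, 3]
Event 7: SEND 0->2: VV[0][0]++ -> VV[0]=[3, 0, 0], msg_vec=[3, 0, 0]; VV[2]=max(VV[2],msg_vec) then VV[2][2]++ -> VV[2]=[3, 1, 4]
Event 8: SEND 2->1: VV[2][2]++ -> VV[2]=[3, 1, 5], msg_vec=[3, 1, 5]; VV[1]=max(VV[1],msg_vec) then VV[1][1]++ -> VV[1]=[3, 5, 5]
Event 9: SEND 2->1: VV[2][2]++ -> VV[2]=[3, 1, 6], msg_vec=[3, 1, 6]; VV[1]=max(VV[1],msg_vec) then VV[1][1]++ -> VV[1]=[3, 6, 6]
Event 1 stamp: [0, 1, 0]
Event 5 stamp: [2, 0, 0]
[0, 1, 0] <= [2, 0, 0]? False
[2, 0, 0] <= [0, 1, 0]? False
Relation: concurrent

Answer: concurrent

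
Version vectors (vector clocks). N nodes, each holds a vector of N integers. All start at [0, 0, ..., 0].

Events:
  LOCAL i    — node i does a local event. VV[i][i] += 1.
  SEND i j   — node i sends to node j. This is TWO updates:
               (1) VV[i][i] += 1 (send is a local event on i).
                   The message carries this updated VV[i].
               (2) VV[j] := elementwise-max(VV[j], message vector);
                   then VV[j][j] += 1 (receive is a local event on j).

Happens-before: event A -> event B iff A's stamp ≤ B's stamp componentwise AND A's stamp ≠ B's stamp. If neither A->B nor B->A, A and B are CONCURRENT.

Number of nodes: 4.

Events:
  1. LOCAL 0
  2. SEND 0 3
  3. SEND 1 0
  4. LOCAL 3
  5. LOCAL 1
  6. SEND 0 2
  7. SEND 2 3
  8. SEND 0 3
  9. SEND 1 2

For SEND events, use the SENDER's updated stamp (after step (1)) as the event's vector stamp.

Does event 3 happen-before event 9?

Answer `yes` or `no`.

Initial: VV[0]=[0, 0, 0, 0]
Initial: VV[1]=[0, 0, 0, 0]
Initial: VV[2]=[0, 0, 0, 0]
Initial: VV[3]=[0, 0, 0, 0]
Event 1: LOCAL 0: VV[0][0]++ -> VV[0]=[1, 0, 0, 0]
Event 2: SEND 0->3: VV[0][0]++ -> VV[0]=[2, 0, 0, 0], msg_vec=[2, 0, 0, 0]; VV[3]=max(VV[3],msg_vec) then VV[3][3]++ -> VV[3]=[2, 0, 0, 1]
Event 3: SEND 1->0: VV[1][1]++ -> VV[1]=[0, 1, 0, 0], msg_vec=[0, 1, 0, 0]; VV[0]=max(VV[0],msg_vec) then VV[0][0]++ -> VV[0]=[3, 1, 0, 0]
Event 4: LOCAL 3: VV[3][3]++ -> VV[3]=[2, 0, 0, 2]
Event 5: LOCAL 1: VV[1][1]++ -> VV[1]=[0, 2, 0, 0]
Event 6: SEND 0->2: VV[0][0]++ -> VV[0]=[4, 1, 0, 0], msg_vec=[4, 1, 0, 0]; VV[2]=max(VV[2],msg_vec) then VV[2][2]++ -> VV[2]=[4, 1, 1, 0]
Event 7: SEND 2->3: VV[2][2]++ -> VV[2]=[4, 1, 2, 0], msg_vec=[4, 1, 2, 0]; VV[3]=max(VV[3],msg_vec) then VV[3][3]++ -> VV[3]=[4, 1, 2, 3]
Event 8: SEND 0->3: VV[0][0]++ -> VV[0]=[5, 1, 0, 0], msg_vec=[5, 1, 0, 0]; VV[3]=max(VV[3],msg_vec) then VV[3][3]++ -> VV[3]=[5, 1, 2, 4]
Event 9: SEND 1->2: VV[1][1]++ -> VV[1]=[0, 3, 0, 0], msg_vec=[0, 3, 0, 0]; VV[2]=max(VV[2],msg_vec) then VV[2][2]++ -> VV[2]=[4, 3, 3, 0]
Event 3 stamp: [0, 1, 0, 0]
Event 9 stamp: [0, 3, 0, 0]
[0, 1, 0, 0] <= [0, 3, 0, 0]? True. Equal? False. Happens-before: True

Answer: yes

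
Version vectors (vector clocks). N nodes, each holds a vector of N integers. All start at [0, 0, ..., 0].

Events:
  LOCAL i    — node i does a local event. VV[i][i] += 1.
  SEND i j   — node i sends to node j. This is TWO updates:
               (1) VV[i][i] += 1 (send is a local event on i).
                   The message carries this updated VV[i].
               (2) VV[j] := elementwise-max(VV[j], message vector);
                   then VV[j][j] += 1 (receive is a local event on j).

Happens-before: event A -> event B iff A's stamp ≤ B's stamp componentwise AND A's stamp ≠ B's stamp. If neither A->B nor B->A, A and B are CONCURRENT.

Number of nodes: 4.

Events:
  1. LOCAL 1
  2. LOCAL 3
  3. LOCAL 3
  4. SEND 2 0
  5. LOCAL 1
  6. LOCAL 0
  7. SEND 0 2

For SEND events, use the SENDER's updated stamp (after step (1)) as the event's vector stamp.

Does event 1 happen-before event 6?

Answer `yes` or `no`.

Answer: no

Derivation:
Initial: VV[0]=[0, 0, 0, 0]
Initial: VV[1]=[0, 0, 0, 0]
Initial: VV[2]=[0, 0, 0, 0]
Initial: VV[3]=[0, 0, 0, 0]
Event 1: LOCAL 1: VV[1][1]++ -> VV[1]=[0, 1, 0, 0]
Event 2: LOCAL 3: VV[3][3]++ -> VV[3]=[0, 0, 0, 1]
Event 3: LOCAL 3: VV[3][3]++ -> VV[3]=[0, 0, 0, 2]
Event 4: SEND 2->0: VV[2][2]++ -> VV[2]=[0, 0, 1, 0], msg_vec=[0, 0, 1, 0]; VV[0]=max(VV[0],msg_vec) then VV[0][0]++ -> VV[0]=[1, 0, 1, 0]
Event 5: LOCAL 1: VV[1][1]++ -> VV[1]=[0, 2, 0, 0]
Event 6: LOCAL 0: VV[0][0]++ -> VV[0]=[2, 0, 1, 0]
Event 7: SEND 0->2: VV[0][0]++ -> VV[0]=[3, 0, 1, 0], msg_vec=[3, 0, 1, 0]; VV[2]=max(VV[2],msg_vec) then VV[2][2]++ -> VV[2]=[3, 0, 2, 0]
Event 1 stamp: [0, 1, 0, 0]
Event 6 stamp: [2, 0, 1, 0]
[0, 1, 0, 0] <= [2, 0, 1, 0]? False. Equal? False. Happens-before: False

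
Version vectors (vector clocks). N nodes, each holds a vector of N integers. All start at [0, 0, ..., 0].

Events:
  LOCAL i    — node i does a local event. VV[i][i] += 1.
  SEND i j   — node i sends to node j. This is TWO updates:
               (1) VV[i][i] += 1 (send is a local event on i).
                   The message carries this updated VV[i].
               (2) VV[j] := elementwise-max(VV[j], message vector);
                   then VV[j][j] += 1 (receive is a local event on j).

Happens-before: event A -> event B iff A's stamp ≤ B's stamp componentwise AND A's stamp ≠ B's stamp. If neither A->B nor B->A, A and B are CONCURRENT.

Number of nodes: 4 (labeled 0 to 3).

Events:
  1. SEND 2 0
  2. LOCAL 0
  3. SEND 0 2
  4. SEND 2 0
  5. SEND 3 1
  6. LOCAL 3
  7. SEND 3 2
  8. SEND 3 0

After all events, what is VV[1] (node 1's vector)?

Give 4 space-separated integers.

Initial: VV[0]=[0, 0, 0, 0]
Initial: VV[1]=[0, 0, 0, 0]
Initial: VV[2]=[0, 0, 0, 0]
Initial: VV[3]=[0, 0, 0, 0]
Event 1: SEND 2->0: VV[2][2]++ -> VV[2]=[0, 0, 1, 0], msg_vec=[0, 0, 1, 0]; VV[0]=max(VV[0],msg_vec) then VV[0][0]++ -> VV[0]=[1, 0, 1, 0]
Event 2: LOCAL 0: VV[0][0]++ -> VV[0]=[2, 0, 1, 0]
Event 3: SEND 0->2: VV[0][0]++ -> VV[0]=[3, 0, 1, 0], msg_vec=[3, 0, 1, 0]; VV[2]=max(VV[2],msg_vec) then VV[2][2]++ -> VV[2]=[3, 0, 2, 0]
Event 4: SEND 2->0: VV[2][2]++ -> VV[2]=[3, 0, 3, 0], msg_vec=[3, 0, 3, 0]; VV[0]=max(VV[0],msg_vec) then VV[0][0]++ -> VV[0]=[4, 0, 3, 0]
Event 5: SEND 3->1: VV[3][3]++ -> VV[3]=[0, 0, 0, 1], msg_vec=[0, 0, 0, 1]; VV[1]=max(VV[1],msg_vec) then VV[1][1]++ -> VV[1]=[0, 1, 0, 1]
Event 6: LOCAL 3: VV[3][3]++ -> VV[3]=[0, 0, 0, 2]
Event 7: SEND 3->2: VV[3][3]++ -> VV[3]=[0, 0, 0, 3], msg_vec=[0, 0, 0, 3]; VV[2]=max(VV[2],msg_vec) then VV[2][2]++ -> VV[2]=[3, 0, 4, 3]
Event 8: SEND 3->0: VV[3][3]++ -> VV[3]=[0, 0, 0, 4], msg_vec=[0, 0, 0, 4]; VV[0]=max(VV[0],msg_vec) then VV[0][0]++ -> VV[0]=[5, 0, 3, 4]
Final vectors: VV[0]=[5, 0, 3, 4]; VV[1]=[0, 1, 0, 1]; VV[2]=[3, 0, 4, 3]; VV[3]=[0, 0, 0, 4]

Answer: 0 1 0 1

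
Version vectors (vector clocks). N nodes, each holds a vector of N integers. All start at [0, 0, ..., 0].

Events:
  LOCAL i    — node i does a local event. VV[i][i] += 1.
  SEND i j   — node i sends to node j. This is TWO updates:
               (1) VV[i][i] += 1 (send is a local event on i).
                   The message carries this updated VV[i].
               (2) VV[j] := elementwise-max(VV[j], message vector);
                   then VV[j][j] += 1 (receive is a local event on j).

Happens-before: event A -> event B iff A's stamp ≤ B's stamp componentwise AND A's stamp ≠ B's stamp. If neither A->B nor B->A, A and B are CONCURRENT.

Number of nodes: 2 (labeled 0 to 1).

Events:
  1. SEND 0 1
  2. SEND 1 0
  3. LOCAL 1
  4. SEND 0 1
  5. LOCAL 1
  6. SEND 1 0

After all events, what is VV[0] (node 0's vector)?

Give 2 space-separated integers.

Answer: 4 6

Derivation:
Initial: VV[0]=[0, 0]
Initial: VV[1]=[0, 0]
Event 1: SEND 0->1: VV[0][0]++ -> VV[0]=[1, 0], msg_vec=[1, 0]; VV[1]=max(VV[1],msg_vec) then VV[1][1]++ -> VV[1]=[1, 1]
Event 2: SEND 1->0: VV[1][1]++ -> VV[1]=[1, 2], msg_vec=[1, 2]; VV[0]=max(VV[0],msg_vec) then VV[0][0]++ -> VV[0]=[2, 2]
Event 3: LOCAL 1: VV[1][1]++ -> VV[1]=[1, 3]
Event 4: SEND 0->1: VV[0][0]++ -> VV[0]=[3, 2], msg_vec=[3, 2]; VV[1]=max(VV[1],msg_vec) then VV[1][1]++ -> VV[1]=[3, 4]
Event 5: LOCAL 1: VV[1][1]++ -> VV[1]=[3, 5]
Event 6: SEND 1->0: VV[1][1]++ -> VV[1]=[3, 6], msg_vec=[3, 6]; VV[0]=max(VV[0],msg_vec) then VV[0][0]++ -> VV[0]=[4, 6]
Final vectors: VV[0]=[4, 6]; VV[1]=[3, 6]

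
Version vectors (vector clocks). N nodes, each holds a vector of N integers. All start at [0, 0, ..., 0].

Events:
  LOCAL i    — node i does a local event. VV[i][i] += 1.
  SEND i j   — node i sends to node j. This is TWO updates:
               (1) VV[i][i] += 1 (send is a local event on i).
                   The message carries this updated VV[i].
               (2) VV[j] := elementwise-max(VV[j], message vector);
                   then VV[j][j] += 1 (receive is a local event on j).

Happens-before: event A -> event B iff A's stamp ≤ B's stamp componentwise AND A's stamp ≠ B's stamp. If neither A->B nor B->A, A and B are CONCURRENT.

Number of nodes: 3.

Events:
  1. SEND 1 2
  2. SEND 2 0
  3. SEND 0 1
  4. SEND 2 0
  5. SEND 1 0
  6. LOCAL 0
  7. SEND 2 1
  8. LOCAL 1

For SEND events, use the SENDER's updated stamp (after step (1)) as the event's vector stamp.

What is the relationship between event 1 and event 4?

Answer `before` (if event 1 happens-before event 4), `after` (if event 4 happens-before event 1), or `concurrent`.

Initial: VV[0]=[0, 0, 0]
Initial: VV[1]=[0, 0, 0]
Initial: VV[2]=[0, 0, 0]
Event 1: SEND 1->2: VV[1][1]++ -> VV[1]=[0, 1, 0], msg_vec=[0, 1, 0]; VV[2]=max(VV[2],msg_vec) then VV[2][2]++ -> VV[2]=[0, 1, 1]
Event 2: SEND 2->0: VV[2][2]++ -> VV[2]=[0, 1, 2], msg_vec=[0, 1, 2]; VV[0]=max(VV[0],msg_vec) then VV[0][0]++ -> VV[0]=[1, 1, 2]
Event 3: SEND 0->1: VV[0][0]++ -> VV[0]=[2, 1, 2], msg_vec=[2, 1, 2]; VV[1]=max(VV[1],msg_vec) then VV[1][1]++ -> VV[1]=[2, 2, 2]
Event 4: SEND 2->0: VV[2][2]++ -> VV[2]=[0, 1, 3], msg_vec=[0, 1, 3]; VV[0]=max(VV[0],msg_vec) then VV[0][0]++ -> VV[0]=[3, 1, 3]
Event 5: SEND 1->0: VV[1][1]++ -> VV[1]=[2, 3, 2], msg_vec=[2, 3, 2]; VV[0]=max(VV[0],msg_vec) then VV[0][0]++ -> VV[0]=[4, 3, 3]
Event 6: LOCAL 0: VV[0][0]++ -> VV[0]=[5, 3, 3]
Event 7: SEND 2->1: VV[2][2]++ -> VV[2]=[0, 1, 4], msg_vec=[0, 1, 4]; VV[1]=max(VV[1],msg_vec) then VV[1][1]++ -> VV[1]=[2, 4, 4]
Event 8: LOCAL 1: VV[1][1]++ -> VV[1]=[2, 5, 4]
Event 1 stamp: [0, 1, 0]
Event 4 stamp: [0, 1, 3]
[0, 1, 0] <= [0, 1, 3]? True
[0, 1, 3] <= [0, 1, 0]? False
Relation: before

Answer: before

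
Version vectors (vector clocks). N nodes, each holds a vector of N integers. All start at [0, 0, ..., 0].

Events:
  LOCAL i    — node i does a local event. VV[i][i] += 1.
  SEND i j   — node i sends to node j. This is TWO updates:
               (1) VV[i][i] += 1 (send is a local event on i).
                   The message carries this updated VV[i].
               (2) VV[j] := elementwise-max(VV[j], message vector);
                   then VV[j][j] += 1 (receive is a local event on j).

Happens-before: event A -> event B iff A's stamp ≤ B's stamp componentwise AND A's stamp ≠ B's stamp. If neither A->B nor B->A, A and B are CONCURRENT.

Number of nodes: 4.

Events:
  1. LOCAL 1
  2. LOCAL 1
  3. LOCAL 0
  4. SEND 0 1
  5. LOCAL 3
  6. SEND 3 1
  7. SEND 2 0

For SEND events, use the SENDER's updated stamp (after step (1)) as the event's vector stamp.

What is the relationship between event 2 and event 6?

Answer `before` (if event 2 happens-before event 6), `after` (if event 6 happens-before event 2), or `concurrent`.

Answer: concurrent

Derivation:
Initial: VV[0]=[0, 0, 0, 0]
Initial: VV[1]=[0, 0, 0, 0]
Initial: VV[2]=[0, 0, 0, 0]
Initial: VV[3]=[0, 0, 0, 0]
Event 1: LOCAL 1: VV[1][1]++ -> VV[1]=[0, 1, 0, 0]
Event 2: LOCAL 1: VV[1][1]++ -> VV[1]=[0, 2, 0, 0]
Event 3: LOCAL 0: VV[0][0]++ -> VV[0]=[1, 0, 0, 0]
Event 4: SEND 0->1: VV[0][0]++ -> VV[0]=[2, 0, 0, 0], msg_vec=[2, 0, 0, 0]; VV[1]=max(VV[1],msg_vec) then VV[1][1]++ -> VV[1]=[2, 3, 0, 0]
Event 5: LOCAL 3: VV[3][3]++ -> VV[3]=[0, 0, 0, 1]
Event 6: SEND 3->1: VV[3][3]++ -> VV[3]=[0, 0, 0, 2], msg_vec=[0, 0, 0, 2]; VV[1]=max(VV[1],msg_vec) then VV[1][1]++ -> VV[1]=[2, 4, 0, 2]
Event 7: SEND 2->0: VV[2][2]++ -> VV[2]=[0, 0, 1, 0], msg_vec=[0, 0, 1, 0]; VV[0]=max(VV[0],msg_vec) then VV[0][0]++ -> VV[0]=[3, 0, 1, 0]
Event 2 stamp: [0, 2, 0, 0]
Event 6 stamp: [0, 0, 0, 2]
[0, 2, 0, 0] <= [0, 0, 0, 2]? False
[0, 0, 0, 2] <= [0, 2, 0, 0]? False
Relation: concurrent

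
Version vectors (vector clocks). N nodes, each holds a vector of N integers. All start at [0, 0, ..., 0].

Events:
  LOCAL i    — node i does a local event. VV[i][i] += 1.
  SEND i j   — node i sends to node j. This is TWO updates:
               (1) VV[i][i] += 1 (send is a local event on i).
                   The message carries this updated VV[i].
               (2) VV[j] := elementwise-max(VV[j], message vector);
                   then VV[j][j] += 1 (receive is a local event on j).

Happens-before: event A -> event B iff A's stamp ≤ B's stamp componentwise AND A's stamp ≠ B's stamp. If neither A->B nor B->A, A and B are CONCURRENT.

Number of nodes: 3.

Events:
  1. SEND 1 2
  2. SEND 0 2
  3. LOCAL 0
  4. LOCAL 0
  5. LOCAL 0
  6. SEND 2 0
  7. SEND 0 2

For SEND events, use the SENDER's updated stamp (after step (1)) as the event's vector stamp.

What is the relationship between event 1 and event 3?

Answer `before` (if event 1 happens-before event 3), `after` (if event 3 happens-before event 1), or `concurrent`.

Initial: VV[0]=[0, 0, 0]
Initial: VV[1]=[0, 0, 0]
Initial: VV[2]=[0, 0, 0]
Event 1: SEND 1->2: VV[1][1]++ -> VV[1]=[0, 1, 0], msg_vec=[0, 1, 0]; VV[2]=max(VV[2],msg_vec) then VV[2][2]++ -> VV[2]=[0, 1, 1]
Event 2: SEND 0->2: VV[0][0]++ -> VV[0]=[1, 0, 0], msg_vec=[1, 0, 0]; VV[2]=max(VV[2],msg_vec) then VV[2][2]++ -> VV[2]=[1, 1, 2]
Event 3: LOCAL 0: VV[0][0]++ -> VV[0]=[2, 0, 0]
Event 4: LOCAL 0: VV[0][0]++ -> VV[0]=[3, 0, 0]
Event 5: LOCAL 0: VV[0][0]++ -> VV[0]=[4, 0, 0]
Event 6: SEND 2->0: VV[2][2]++ -> VV[2]=[1, 1, 3], msg_vec=[1, 1, 3]; VV[0]=max(VV[0],msg_vec) then VV[0][0]++ -> VV[0]=[5, 1, 3]
Event 7: SEND 0->2: VV[0][0]++ -> VV[0]=[6, 1, 3], msg_vec=[6, 1, 3]; VV[2]=max(VV[2],msg_vec) then VV[2][2]++ -> VV[2]=[6, 1, 4]
Event 1 stamp: [0, 1, 0]
Event 3 stamp: [2, 0, 0]
[0, 1, 0] <= [2, 0, 0]? False
[2, 0, 0] <= [0, 1, 0]? False
Relation: concurrent

Answer: concurrent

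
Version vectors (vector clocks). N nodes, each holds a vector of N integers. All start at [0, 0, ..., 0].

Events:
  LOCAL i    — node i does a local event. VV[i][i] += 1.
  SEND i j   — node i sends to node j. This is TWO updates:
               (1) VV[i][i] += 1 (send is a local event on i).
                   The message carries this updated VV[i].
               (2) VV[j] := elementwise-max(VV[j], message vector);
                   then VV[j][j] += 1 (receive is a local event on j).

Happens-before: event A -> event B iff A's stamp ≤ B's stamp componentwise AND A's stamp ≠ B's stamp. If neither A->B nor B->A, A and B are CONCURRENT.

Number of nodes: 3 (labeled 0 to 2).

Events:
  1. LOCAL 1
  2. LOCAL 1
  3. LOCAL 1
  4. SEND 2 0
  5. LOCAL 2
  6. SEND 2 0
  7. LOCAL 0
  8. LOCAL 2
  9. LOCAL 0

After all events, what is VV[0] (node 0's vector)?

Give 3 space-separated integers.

Initial: VV[0]=[0, 0, 0]
Initial: VV[1]=[0, 0, 0]
Initial: VV[2]=[0, 0, 0]
Event 1: LOCAL 1: VV[1][1]++ -> VV[1]=[0, 1, 0]
Event 2: LOCAL 1: VV[1][1]++ -> VV[1]=[0, 2, 0]
Event 3: LOCAL 1: VV[1][1]++ -> VV[1]=[0, 3, 0]
Event 4: SEND 2->0: VV[2][2]++ -> VV[2]=[0, 0, 1], msg_vec=[0, 0, 1]; VV[0]=max(VV[0],msg_vec) then VV[0][0]++ -> VV[0]=[1, 0, 1]
Event 5: LOCAL 2: VV[2][2]++ -> VV[2]=[0, 0, 2]
Event 6: SEND 2->0: VV[2][2]++ -> VV[2]=[0, 0, 3], msg_vec=[0, 0, 3]; VV[0]=max(VV[0],msg_vec) then VV[0][0]++ -> VV[0]=[2, 0, 3]
Event 7: LOCAL 0: VV[0][0]++ -> VV[0]=[3, 0, 3]
Event 8: LOCAL 2: VV[2][2]++ -> VV[2]=[0, 0, 4]
Event 9: LOCAL 0: VV[0][0]++ -> VV[0]=[4, 0, 3]
Final vectors: VV[0]=[4, 0, 3]; VV[1]=[0, 3, 0]; VV[2]=[0, 0, 4]

Answer: 4 0 3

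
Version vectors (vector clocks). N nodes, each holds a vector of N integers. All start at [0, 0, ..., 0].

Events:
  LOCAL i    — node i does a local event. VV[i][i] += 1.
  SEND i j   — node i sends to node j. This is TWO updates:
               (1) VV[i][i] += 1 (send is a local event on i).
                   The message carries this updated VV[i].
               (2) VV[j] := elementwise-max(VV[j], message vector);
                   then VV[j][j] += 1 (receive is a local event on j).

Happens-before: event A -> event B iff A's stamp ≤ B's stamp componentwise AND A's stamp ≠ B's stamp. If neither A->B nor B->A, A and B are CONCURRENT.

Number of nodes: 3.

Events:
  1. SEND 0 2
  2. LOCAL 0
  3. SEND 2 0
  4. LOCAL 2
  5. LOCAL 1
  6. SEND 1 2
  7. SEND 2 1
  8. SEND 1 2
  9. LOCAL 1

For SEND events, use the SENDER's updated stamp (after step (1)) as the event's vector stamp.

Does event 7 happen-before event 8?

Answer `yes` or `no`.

Answer: yes

Derivation:
Initial: VV[0]=[0, 0, 0]
Initial: VV[1]=[0, 0, 0]
Initial: VV[2]=[0, 0, 0]
Event 1: SEND 0->2: VV[0][0]++ -> VV[0]=[1, 0, 0], msg_vec=[1, 0, 0]; VV[2]=max(VV[2],msg_vec) then VV[2][2]++ -> VV[2]=[1, 0, 1]
Event 2: LOCAL 0: VV[0][0]++ -> VV[0]=[2, 0, 0]
Event 3: SEND 2->0: VV[2][2]++ -> VV[2]=[1, 0, 2], msg_vec=[1, 0, 2]; VV[0]=max(VV[0],msg_vec) then VV[0][0]++ -> VV[0]=[3, 0, 2]
Event 4: LOCAL 2: VV[2][2]++ -> VV[2]=[1, 0, 3]
Event 5: LOCAL 1: VV[1][1]++ -> VV[1]=[0, 1, 0]
Event 6: SEND 1->2: VV[1][1]++ -> VV[1]=[0, 2, 0], msg_vec=[0, 2, 0]; VV[2]=max(VV[2],msg_vec) then VV[2][2]++ -> VV[2]=[1, 2, 4]
Event 7: SEND 2->1: VV[2][2]++ -> VV[2]=[1, 2, 5], msg_vec=[1, 2, 5]; VV[1]=max(VV[1],msg_vec) then VV[1][1]++ -> VV[1]=[1, 3, 5]
Event 8: SEND 1->2: VV[1][1]++ -> VV[1]=[1, 4, 5], msg_vec=[1, 4, 5]; VV[2]=max(VV[2],msg_vec) then VV[2][2]++ -> VV[2]=[1, 4, 6]
Event 9: LOCAL 1: VV[1][1]++ -> VV[1]=[1, 5, 5]
Event 7 stamp: [1, 2, 5]
Event 8 stamp: [1, 4, 5]
[1, 2, 5] <= [1, 4, 5]? True. Equal? False. Happens-before: True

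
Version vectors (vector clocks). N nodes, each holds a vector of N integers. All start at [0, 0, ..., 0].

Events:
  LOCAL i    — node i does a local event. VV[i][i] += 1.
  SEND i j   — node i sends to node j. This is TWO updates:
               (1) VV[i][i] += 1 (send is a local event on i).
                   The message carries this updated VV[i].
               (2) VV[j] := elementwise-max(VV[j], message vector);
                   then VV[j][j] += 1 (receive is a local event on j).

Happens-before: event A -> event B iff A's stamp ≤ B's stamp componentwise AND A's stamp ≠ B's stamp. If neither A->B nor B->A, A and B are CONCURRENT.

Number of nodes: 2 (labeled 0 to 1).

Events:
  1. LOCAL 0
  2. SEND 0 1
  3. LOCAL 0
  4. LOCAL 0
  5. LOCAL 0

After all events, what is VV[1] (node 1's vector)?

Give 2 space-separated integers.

Answer: 2 1

Derivation:
Initial: VV[0]=[0, 0]
Initial: VV[1]=[0, 0]
Event 1: LOCAL 0: VV[0][0]++ -> VV[0]=[1, 0]
Event 2: SEND 0->1: VV[0][0]++ -> VV[0]=[2, 0], msg_vec=[2, 0]; VV[1]=max(VV[1],msg_vec) then VV[1][1]++ -> VV[1]=[2, 1]
Event 3: LOCAL 0: VV[0][0]++ -> VV[0]=[3, 0]
Event 4: LOCAL 0: VV[0][0]++ -> VV[0]=[4, 0]
Event 5: LOCAL 0: VV[0][0]++ -> VV[0]=[5, 0]
Final vectors: VV[0]=[5, 0]; VV[1]=[2, 1]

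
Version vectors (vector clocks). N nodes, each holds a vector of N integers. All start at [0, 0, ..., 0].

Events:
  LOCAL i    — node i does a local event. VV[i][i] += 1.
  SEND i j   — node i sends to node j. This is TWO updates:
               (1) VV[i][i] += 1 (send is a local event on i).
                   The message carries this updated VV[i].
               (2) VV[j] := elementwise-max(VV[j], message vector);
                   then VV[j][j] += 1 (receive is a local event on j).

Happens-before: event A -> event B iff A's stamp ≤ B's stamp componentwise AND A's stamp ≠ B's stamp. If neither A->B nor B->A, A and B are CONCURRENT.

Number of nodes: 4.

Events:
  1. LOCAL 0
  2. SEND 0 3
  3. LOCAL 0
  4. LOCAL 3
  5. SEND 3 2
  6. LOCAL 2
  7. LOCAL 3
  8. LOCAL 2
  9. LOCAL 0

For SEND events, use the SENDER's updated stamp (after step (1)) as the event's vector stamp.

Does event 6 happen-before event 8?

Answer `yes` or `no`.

Initial: VV[0]=[0, 0, 0, 0]
Initial: VV[1]=[0, 0, 0, 0]
Initial: VV[2]=[0, 0, 0, 0]
Initial: VV[3]=[0, 0, 0, 0]
Event 1: LOCAL 0: VV[0][0]++ -> VV[0]=[1, 0, 0, 0]
Event 2: SEND 0->3: VV[0][0]++ -> VV[0]=[2, 0, 0, 0], msg_vec=[2, 0, 0, 0]; VV[3]=max(VV[3],msg_vec) then VV[3][3]++ -> VV[3]=[2, 0, 0, 1]
Event 3: LOCAL 0: VV[0][0]++ -> VV[0]=[3, 0, 0, 0]
Event 4: LOCAL 3: VV[3][3]++ -> VV[3]=[2, 0, 0, 2]
Event 5: SEND 3->2: VV[3][3]++ -> VV[3]=[2, 0, 0, 3], msg_vec=[2, 0, 0, 3]; VV[2]=max(VV[2],msg_vec) then VV[2][2]++ -> VV[2]=[2, 0, 1, 3]
Event 6: LOCAL 2: VV[2][2]++ -> VV[2]=[2, 0, 2, 3]
Event 7: LOCAL 3: VV[3][3]++ -> VV[3]=[2, 0, 0, 4]
Event 8: LOCAL 2: VV[2][2]++ -> VV[2]=[2, 0, 3, 3]
Event 9: LOCAL 0: VV[0][0]++ -> VV[0]=[4, 0, 0, 0]
Event 6 stamp: [2, 0, 2, 3]
Event 8 stamp: [2, 0, 3, 3]
[2, 0, 2, 3] <= [2, 0, 3, 3]? True. Equal? False. Happens-before: True

Answer: yes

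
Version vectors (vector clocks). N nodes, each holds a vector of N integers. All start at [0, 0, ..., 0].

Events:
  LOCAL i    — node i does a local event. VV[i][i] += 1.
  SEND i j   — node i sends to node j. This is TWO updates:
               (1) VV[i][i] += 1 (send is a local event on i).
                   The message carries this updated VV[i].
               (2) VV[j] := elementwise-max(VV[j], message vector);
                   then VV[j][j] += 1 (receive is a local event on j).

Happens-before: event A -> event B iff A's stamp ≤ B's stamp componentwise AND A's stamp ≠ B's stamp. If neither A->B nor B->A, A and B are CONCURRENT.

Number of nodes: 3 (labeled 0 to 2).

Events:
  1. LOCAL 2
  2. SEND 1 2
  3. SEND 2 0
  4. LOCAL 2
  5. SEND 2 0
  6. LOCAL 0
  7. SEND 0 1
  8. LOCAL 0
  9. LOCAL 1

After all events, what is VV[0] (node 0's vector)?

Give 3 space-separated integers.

Answer: 5 1 5

Derivation:
Initial: VV[0]=[0, 0, 0]
Initial: VV[1]=[0, 0, 0]
Initial: VV[2]=[0, 0, 0]
Event 1: LOCAL 2: VV[2][2]++ -> VV[2]=[0, 0, 1]
Event 2: SEND 1->2: VV[1][1]++ -> VV[1]=[0, 1, 0], msg_vec=[0, 1, 0]; VV[2]=max(VV[2],msg_vec) then VV[2][2]++ -> VV[2]=[0, 1, 2]
Event 3: SEND 2->0: VV[2][2]++ -> VV[2]=[0, 1, 3], msg_vec=[0, 1, 3]; VV[0]=max(VV[0],msg_vec) then VV[0][0]++ -> VV[0]=[1, 1, 3]
Event 4: LOCAL 2: VV[2][2]++ -> VV[2]=[0, 1, 4]
Event 5: SEND 2->0: VV[2][2]++ -> VV[2]=[0, 1, 5], msg_vec=[0, 1, 5]; VV[0]=max(VV[0],msg_vec) then VV[0][0]++ -> VV[0]=[2, 1, 5]
Event 6: LOCAL 0: VV[0][0]++ -> VV[0]=[3, 1, 5]
Event 7: SEND 0->1: VV[0][0]++ -> VV[0]=[4, 1, 5], msg_vec=[4, 1, 5]; VV[1]=max(VV[1],msg_vec) then VV[1][1]++ -> VV[1]=[4, 2, 5]
Event 8: LOCAL 0: VV[0][0]++ -> VV[0]=[5, 1, 5]
Event 9: LOCAL 1: VV[1][1]++ -> VV[1]=[4, 3, 5]
Final vectors: VV[0]=[5, 1, 5]; VV[1]=[4, 3, 5]; VV[2]=[0, 1, 5]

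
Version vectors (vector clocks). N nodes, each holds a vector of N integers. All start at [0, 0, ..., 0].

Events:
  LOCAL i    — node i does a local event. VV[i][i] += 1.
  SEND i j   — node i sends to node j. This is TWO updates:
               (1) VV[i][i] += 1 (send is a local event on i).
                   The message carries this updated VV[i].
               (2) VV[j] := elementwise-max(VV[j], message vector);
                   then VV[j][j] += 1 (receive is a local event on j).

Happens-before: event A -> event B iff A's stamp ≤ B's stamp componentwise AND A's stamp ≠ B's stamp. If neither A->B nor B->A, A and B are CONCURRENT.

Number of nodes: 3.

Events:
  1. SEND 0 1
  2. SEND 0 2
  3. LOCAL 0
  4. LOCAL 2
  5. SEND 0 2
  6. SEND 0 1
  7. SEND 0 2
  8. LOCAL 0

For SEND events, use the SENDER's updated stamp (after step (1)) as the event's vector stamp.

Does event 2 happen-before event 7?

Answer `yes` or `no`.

Initial: VV[0]=[0, 0, 0]
Initial: VV[1]=[0, 0, 0]
Initial: VV[2]=[0, 0, 0]
Event 1: SEND 0->1: VV[0][0]++ -> VV[0]=[1, 0, 0], msg_vec=[1, 0, 0]; VV[1]=max(VV[1],msg_vec) then VV[1][1]++ -> VV[1]=[1, 1, 0]
Event 2: SEND 0->2: VV[0][0]++ -> VV[0]=[2, 0, 0], msg_vec=[2, 0, 0]; VV[2]=max(VV[2],msg_vec) then VV[2][2]++ -> VV[2]=[2, 0, 1]
Event 3: LOCAL 0: VV[0][0]++ -> VV[0]=[3, 0, 0]
Event 4: LOCAL 2: VV[2][2]++ -> VV[2]=[2, 0, 2]
Event 5: SEND 0->2: VV[0][0]++ -> VV[0]=[4, 0, 0], msg_vec=[4, 0, 0]; VV[2]=max(VV[2],msg_vec) then VV[2][2]++ -> VV[2]=[4, 0, 3]
Event 6: SEND 0->1: VV[0][0]++ -> VV[0]=[5, 0, 0], msg_vec=[5, 0, 0]; VV[1]=max(VV[1],msg_vec) then VV[1][1]++ -> VV[1]=[5, 2, 0]
Event 7: SEND 0->2: VV[0][0]++ -> VV[0]=[6, 0, 0], msg_vec=[6, 0, 0]; VV[2]=max(VV[2],msg_vec) then VV[2][2]++ -> VV[2]=[6, 0, 4]
Event 8: LOCAL 0: VV[0][0]++ -> VV[0]=[7, 0, 0]
Event 2 stamp: [2, 0, 0]
Event 7 stamp: [6, 0, 0]
[2, 0, 0] <= [6, 0, 0]? True. Equal? False. Happens-before: True

Answer: yes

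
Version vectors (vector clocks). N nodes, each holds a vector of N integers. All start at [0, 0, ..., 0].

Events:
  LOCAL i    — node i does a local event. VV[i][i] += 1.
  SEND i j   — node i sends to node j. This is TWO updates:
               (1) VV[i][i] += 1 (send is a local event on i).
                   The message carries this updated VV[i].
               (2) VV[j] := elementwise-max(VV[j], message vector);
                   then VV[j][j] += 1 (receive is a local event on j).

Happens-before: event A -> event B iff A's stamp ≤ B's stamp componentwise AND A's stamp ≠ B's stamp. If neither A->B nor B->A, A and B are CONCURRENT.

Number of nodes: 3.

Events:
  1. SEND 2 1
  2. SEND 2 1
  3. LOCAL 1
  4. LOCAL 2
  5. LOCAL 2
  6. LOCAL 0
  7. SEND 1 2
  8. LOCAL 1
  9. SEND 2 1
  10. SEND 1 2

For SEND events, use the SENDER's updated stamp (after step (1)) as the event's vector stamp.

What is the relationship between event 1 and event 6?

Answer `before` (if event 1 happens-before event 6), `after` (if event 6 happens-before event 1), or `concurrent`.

Answer: concurrent

Derivation:
Initial: VV[0]=[0, 0, 0]
Initial: VV[1]=[0, 0, 0]
Initial: VV[2]=[0, 0, 0]
Event 1: SEND 2->1: VV[2][2]++ -> VV[2]=[0, 0, 1], msg_vec=[0, 0, 1]; VV[1]=max(VV[1],msg_vec) then VV[1][1]++ -> VV[1]=[0, 1, 1]
Event 2: SEND 2->1: VV[2][2]++ -> VV[2]=[0, 0, 2], msg_vec=[0, 0, 2]; VV[1]=max(VV[1],msg_vec) then VV[1][1]++ -> VV[1]=[0, 2, 2]
Event 3: LOCAL 1: VV[1][1]++ -> VV[1]=[0, 3, 2]
Event 4: LOCAL 2: VV[2][2]++ -> VV[2]=[0, 0, 3]
Event 5: LOCAL 2: VV[2][2]++ -> VV[2]=[0, 0, 4]
Event 6: LOCAL 0: VV[0][0]++ -> VV[0]=[1, 0, 0]
Event 7: SEND 1->2: VV[1][1]++ -> VV[1]=[0, 4, 2], msg_vec=[0, 4, 2]; VV[2]=max(VV[2],msg_vec) then VV[2][2]++ -> VV[2]=[0, 4, 5]
Event 8: LOCAL 1: VV[1][1]++ -> VV[1]=[0, 5, 2]
Event 9: SEND 2->1: VV[2][2]++ -> VV[2]=[0, 4, 6], msg_vec=[0, 4, 6]; VV[1]=max(VV[1],msg_vec) then VV[1][1]++ -> VV[1]=[0, 6, 6]
Event 10: SEND 1->2: VV[1][1]++ -> VV[1]=[0, 7, 6], msg_vec=[0, 7, 6]; VV[2]=max(VV[2],msg_vec) then VV[2][2]++ -> VV[2]=[0, 7, 7]
Event 1 stamp: [0, 0, 1]
Event 6 stamp: [1, 0, 0]
[0, 0, 1] <= [1, 0, 0]? False
[1, 0, 0] <= [0, 0, 1]? False
Relation: concurrent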